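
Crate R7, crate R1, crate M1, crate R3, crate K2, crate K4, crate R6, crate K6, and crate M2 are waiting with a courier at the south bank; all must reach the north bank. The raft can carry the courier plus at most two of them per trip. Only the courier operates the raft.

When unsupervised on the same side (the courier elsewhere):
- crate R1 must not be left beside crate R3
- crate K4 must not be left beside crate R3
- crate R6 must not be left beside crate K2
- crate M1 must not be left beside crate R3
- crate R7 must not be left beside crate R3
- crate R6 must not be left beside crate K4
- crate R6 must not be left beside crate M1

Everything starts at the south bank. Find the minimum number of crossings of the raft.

Counting alone: the courier can take at most 2 across per trip to the north bank, so moving all 9 needs at least 5 loaded trips out, with a return between consecutive ones — at least 9 crossings.
The safety rule pushes this higher. Following every safe sequence of crossings, the most of the 9 that can be at the north bank as the raft arrives there on crossing 9 is 8 — never all 9.
So no plan with fewer than 11 crossings exists, and this one achieves 11:
1. Courier goes to the north bank with crate R3 and crate R6.
2. Courier goes back to the south bank alone.
3. Courier goes to the north bank with crate K2.
4. Courier goes back to the south bank with crate R6.
5. Courier goes to the north bank with crate K4 and crate M1.
6. Courier goes back to the south bank with crate R3.
7. Courier goes to the north bank with crate R1 and crate R7.
8. Courier goes back to the south bank alone.
9. Courier goes to the north bank with crate K6 and crate M2.
10. Courier goes back to the south bank alone.
11. Courier goes to the north bank with crate R3 and crate R6.

11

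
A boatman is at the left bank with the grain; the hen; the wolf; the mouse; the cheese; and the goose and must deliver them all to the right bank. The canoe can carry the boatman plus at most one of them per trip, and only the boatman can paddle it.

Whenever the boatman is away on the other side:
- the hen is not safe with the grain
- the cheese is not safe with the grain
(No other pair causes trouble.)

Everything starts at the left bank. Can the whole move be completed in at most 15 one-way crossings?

Yes

Yes — this plan uses 13 crossings (≤ 15):
1. Boatman goes to the right bank with the grain.  [the left bank: the cheese, the goose, the hen, the mouse, the wolf | the right bank: the grain]
2. Boatman goes back to the left bank alone.  [the left bank: the cheese, the goose, the hen, the mouse, the wolf | the right bank: the grain]
3. Boatman goes to the right bank with the hen.  [the left bank: the cheese, the goose, the mouse, the wolf | the right bank: the grain, the hen]
4. Boatman goes back to the left bank with the grain.  [the left bank: the cheese, the goose, the grain, the mouse, the wolf | the right bank: the hen]
5. Boatman goes to the right bank with the cheese.  [the left bank: the goose, the grain, the mouse, the wolf | the right bank: the cheese, the hen]
6. Boatman goes back to the left bank alone.  [the left bank: the goose, the grain, the mouse, the wolf | the right bank: the cheese, the hen]
7. Boatman goes to the right bank with the wolf.  [the left bank: the goose, the grain, the mouse | the right bank: the cheese, the hen, the wolf]
8. Boatman goes back to the left bank alone.  [the left bank: the goose, the grain, the mouse | the right bank: the cheese, the hen, the wolf]
9. Boatman goes to the right bank with the mouse.  [the left bank: the goose, the grain | the right bank: the cheese, the hen, the mouse, the wolf]
10. Boatman goes back to the left bank alone.  [the left bank: the goose, the grain | the right bank: the cheese, the hen, the mouse, the wolf]
11. Boatman goes to the right bank with the goose.  [the left bank: the grain | the right bank: the cheese, the goose, the hen, the mouse, the wolf]
12. Boatman goes back to the left bank alone.  [the left bank: the grain | the right bank: the cheese, the goose, the hen, the mouse, the wolf]
13. Boatman goes to the right bank with the grain.  [the left bank: — | the right bank: the cheese, the goose, the grain, the hen, the mouse, the wolf]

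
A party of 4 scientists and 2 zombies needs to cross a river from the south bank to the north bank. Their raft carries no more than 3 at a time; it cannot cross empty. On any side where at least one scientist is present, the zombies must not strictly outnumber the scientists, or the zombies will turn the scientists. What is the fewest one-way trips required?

5

Counting alone: each trip to the north bank takes at most 3 across and each return brings at least 1 back, so after t trips out (and t−1 returns) at most 3t − (t−1) of the 6 are across; that first reaches 6 at t = 3, so at least 5 crossings are needed.
The plan below uses exactly 5 crossings, so it is optimal:
1. 2 zombies → the north bank.  (the south bank: 4S 0Z; the north bank: 0S 2Z)
2. 1 zombie ← the south bank.  (the south bank: 4S 1Z; the north bank: 0S 1Z)
3. 2 scientists and 1 zombie → the north bank.  (the south bank: 2S 0Z; the north bank: 2S 2Z)
4. 1 zombie ← the south bank.  (the south bank: 2S 1Z; the north bank: 2S 1Z)
5. 2 scientists and 1 zombie → the north bank.  (the south bank: 0S 0Z; the north bank: 4S 2Z)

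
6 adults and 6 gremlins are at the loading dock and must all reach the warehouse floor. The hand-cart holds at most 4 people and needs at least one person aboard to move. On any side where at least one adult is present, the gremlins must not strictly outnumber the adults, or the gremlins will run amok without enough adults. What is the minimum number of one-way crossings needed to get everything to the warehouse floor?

Counting alone: each trip to the warehouse floor takes at most 4 across and each return brings at least 1 back, so after t trips out (and t−1 returns) at most 4t − (t−1) of the 12 are across; that first reaches 12 at t = 4, so at least 7 crossings are needed.
The safety rule pushes this higher. Following every safe sequence of crossings, the most of the 12 that can be at the warehouse floor as the hand-cart arrives there on crossing 7 is 11 — never all 12.
So no plan with fewer than 9 crossings exists, and this one achieves 9:
1. 2 gremlins → the warehouse floor.  (the loading dock: 6A 4G; the warehouse floor: 0A 2G)
2. 1 gremlin ← the loading dock.  (the loading dock: 6A 5G; the warehouse floor: 0A 1G)
3. 4 gremlins → the warehouse floor.  (the loading dock: 6A 1G; the warehouse floor: 0A 5G)
4. 1 gremlin ← the loading dock.  (the loading dock: 6A 2G; the warehouse floor: 0A 4G)
5. 4 adults → the warehouse floor.  (the loading dock: 2A 2G; the warehouse floor: 4A 4G)
6. 1 adult and 1 gremlin ← the loading dock.  (the loading dock: 3A 3G; the warehouse floor: 3A 3G)
7. 2 adults and 2 gremlins → the warehouse floor.  (the loading dock: 1A 1G; the warehouse floor: 5A 5G)
8. 1 adult and 1 gremlin ← the loading dock.  (the loading dock: 2A 2G; the warehouse floor: 4A 4G)
9. 2 adults and 2 gremlins → the warehouse floor.  (the loading dock: 0A 0G; the warehouse floor: 6A 6G)

9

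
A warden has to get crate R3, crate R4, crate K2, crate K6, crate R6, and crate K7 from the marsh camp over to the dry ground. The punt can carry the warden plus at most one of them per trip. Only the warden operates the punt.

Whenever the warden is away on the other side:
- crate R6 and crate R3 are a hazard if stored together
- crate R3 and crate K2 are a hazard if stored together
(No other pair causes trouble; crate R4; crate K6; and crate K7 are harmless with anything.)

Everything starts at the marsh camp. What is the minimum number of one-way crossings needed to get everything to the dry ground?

Counting alone: the warden can take at most 1 across per trip to the dry ground, so moving all 6 needs at least 6 loaded trips out, with a return between consecutive ones — at least 11 crossings.
The safety rule pushes this higher. Following every safe sequence of crossings, the most of the 6 that can be at the dry ground as the punt arrives there on crossing 11 is 5 — never all 6.
So no plan with fewer than 13 crossings exists, and this one achieves 13:
1. Warden goes to the dry ground with crate R3.  [the marsh camp: crate K2, crate K6, crate K7, crate R4, crate R6 | the dry ground: crate R3]
2. Warden goes back to the marsh camp alone.  [the marsh camp: crate K2, crate K6, crate K7, crate R4, crate R6 | the dry ground: crate R3]
3. Warden goes to the dry ground with crate R4.  [the marsh camp: crate K2, crate K6, crate K7, crate R6 | the dry ground: crate R3, crate R4]
4. Warden goes back to the marsh camp alone.  [the marsh camp: crate K2, crate K6, crate K7, crate R6 | the dry ground: crate R3, crate R4]
5. Warden goes to the dry ground with crate K2.  [the marsh camp: crate K6, crate K7, crate R6 | the dry ground: crate K2, crate R3, crate R4]
6. Warden goes back to the marsh camp with crate R3.  [the marsh camp: crate K6, crate K7, crate R3, crate R6 | the dry ground: crate K2, crate R4]
7. Warden goes to the dry ground with crate R6.  [the marsh camp: crate K6, crate K7, crate R3 | the dry ground: crate K2, crate R4, crate R6]
8. Warden goes back to the marsh camp alone.  [the marsh camp: crate K6, crate K7, crate R3 | the dry ground: crate K2, crate R4, crate R6]
9. Warden goes to the dry ground with crate K6.  [the marsh camp: crate K7, crate R3 | the dry ground: crate K2, crate K6, crate R4, crate R6]
10. Warden goes back to the marsh camp alone.  [the marsh camp: crate K7, crate R3 | the dry ground: crate K2, crate K6, crate R4, crate R6]
11. Warden goes to the dry ground with crate K7.  [the marsh camp: crate R3 | the dry ground: crate K2, crate K6, crate K7, crate R4, crate R6]
12. Warden goes back to the marsh camp alone.  [the marsh camp: crate R3 | the dry ground: crate K2, crate K6, crate K7, crate R4, crate R6]
13. Warden goes to the dry ground with crate R3.  [the marsh camp: — | the dry ground: crate K2, crate K6, crate K7, crate R3, crate R4, crate R6]

13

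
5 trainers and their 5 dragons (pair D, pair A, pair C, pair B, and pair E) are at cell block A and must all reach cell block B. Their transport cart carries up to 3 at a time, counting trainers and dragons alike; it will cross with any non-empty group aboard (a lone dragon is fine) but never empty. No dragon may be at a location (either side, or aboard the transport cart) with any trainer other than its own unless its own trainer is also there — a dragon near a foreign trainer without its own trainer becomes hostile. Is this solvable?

1. dragon D and trainer D cross → cell block B.
2. trainer D crosses ← cell block A.
3. dragon A, dragon B, and dragon C cross → cell block B.
4. dragon D crosses ← cell block A.
5. trainer A, trainer B, and trainer C cross → cell block B.
6. dragon A and trainer A cross ← cell block A.
7. trainer A, trainer D, and trainer E cross → cell block B.
8. dragon C crosses ← cell block A.
9. dragon A and dragon D cross → cell block B.
10. dragon D crosses ← cell block A.
11. dragon C, dragon D, and dragon E cross → cell block B.

Yes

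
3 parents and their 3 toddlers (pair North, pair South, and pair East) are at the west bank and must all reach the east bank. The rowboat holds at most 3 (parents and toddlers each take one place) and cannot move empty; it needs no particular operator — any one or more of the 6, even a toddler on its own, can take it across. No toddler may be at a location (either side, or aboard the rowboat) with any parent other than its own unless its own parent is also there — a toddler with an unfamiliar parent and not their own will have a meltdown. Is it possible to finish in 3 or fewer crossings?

Counting alone: each trip to the east bank takes at most 3 across and each return brings at least 1 back, so after t trips out (and t−1 returns) at most 3t − (t−1) of the 6 are across; that first reaches 6 at t = 3, so at least 5 crossings are needed.
Since 3 < 5, 3 crossings cannot be enough. (The shortest complete plan in fact takes 5:)
1. parent North and toddler North cross → the east bank.
2. parent North crosses ← the west bank.
3. parent East, parent North, and parent South cross → the east bank.
4. toddler North crosses ← the west bank.
5. toddler East, toddler North, and toddler South cross → the east bank.

No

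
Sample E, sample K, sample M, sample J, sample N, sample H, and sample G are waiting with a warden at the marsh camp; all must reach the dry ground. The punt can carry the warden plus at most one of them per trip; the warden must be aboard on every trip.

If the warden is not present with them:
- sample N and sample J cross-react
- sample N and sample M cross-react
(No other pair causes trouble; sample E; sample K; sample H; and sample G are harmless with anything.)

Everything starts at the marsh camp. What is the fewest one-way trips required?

Counting alone: the warden can take at most 1 across per trip to the dry ground, so moving all 7 needs at least 7 loaded trips out, with a return between consecutive ones — at least 13 crossings.
The safety rule pushes this higher. Following every safe sequence of crossings, the most of the 7 that can be at the dry ground as the punt arrives there on crossing 13 is 6 — never all 7.
So no plan with fewer than 15 crossings exists, and this one achieves 15:
1. Warden goes to the dry ground with sample N.
2. Warden goes back to the marsh camp alone.
3. Warden goes to the dry ground with sample E.
4. Warden goes back to the marsh camp alone.
5. Warden goes to the dry ground with sample K.
6. Warden goes back to the marsh camp alone.
7. Warden goes to the dry ground with sample M.
8. Warden goes back to the marsh camp with sample N.
9. Warden goes to the dry ground with sample J.
10. Warden goes back to the marsh camp alone.
11. Warden goes to the dry ground with sample H.
12. Warden goes back to the marsh camp alone.
13. Warden goes to the dry ground with sample G.
14. Warden goes back to the marsh camp alone.
15. Warden goes to the dry ground with sample N.

15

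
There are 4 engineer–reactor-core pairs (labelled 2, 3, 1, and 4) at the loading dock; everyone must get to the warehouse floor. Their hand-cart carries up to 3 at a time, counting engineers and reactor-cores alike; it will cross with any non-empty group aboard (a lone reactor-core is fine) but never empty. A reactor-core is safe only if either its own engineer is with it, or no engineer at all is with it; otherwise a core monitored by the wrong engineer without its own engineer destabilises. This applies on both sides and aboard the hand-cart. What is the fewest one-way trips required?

9

Counting alone: each trip to the warehouse floor takes at most 3 across and each return brings at least 1 back, so after t trips out (and t−1 returns) at most 3t − (t−1) of the 8 are across; that first reaches 8 at t = 4, so at least 7 crossings are needed.
The safety rule pushes this higher. Following every safe sequence of crossings, the most of the 8 that can be at the warehouse floor as the hand-cart arrives there on crossing 7 is 7 — never all 8.
So no plan with fewer than 9 crossings exists, and this one achieves 9:
1. engineer 2 and reactor-core 2 cross → the warehouse floor.
2. engineer 2 crosses ← the loading dock.
3. engineer 2, engineer 3, and reactor-core 3 cross → the warehouse floor.
4. engineer 2 and reactor-core 2 cross ← the loading dock.
5. engineer 1, engineer 2, and engineer 4 cross → the warehouse floor.
6. reactor-core 3 crosses ← the loading dock.
7. reactor-core 2 and reactor-core 3 cross → the warehouse floor.
8. reactor-core 2 crosses ← the loading dock.
9. reactor-core 1, reactor-core 2, and reactor-core 4 cross → the warehouse floor.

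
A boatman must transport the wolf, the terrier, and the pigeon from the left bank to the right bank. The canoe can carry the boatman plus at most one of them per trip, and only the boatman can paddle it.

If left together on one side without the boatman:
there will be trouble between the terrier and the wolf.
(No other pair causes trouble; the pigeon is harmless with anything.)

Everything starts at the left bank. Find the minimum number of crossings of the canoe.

5

Counting alone: the boatman can take at most 1 across per trip to the right bank, so moving all 3 needs at least 3 loaded trips out, with a return between consecutive ones — at least 5 crossings.
The plan below uses exactly 5 crossings, so it is optimal:
1. Boatman goes to the right bank with the wolf.
2. Boatman goes back to the left bank alone.
3. Boatman goes to the right bank with the pigeon.
4. Boatman goes back to the left bank alone.
5. Boatman goes to the right bank with the terrier.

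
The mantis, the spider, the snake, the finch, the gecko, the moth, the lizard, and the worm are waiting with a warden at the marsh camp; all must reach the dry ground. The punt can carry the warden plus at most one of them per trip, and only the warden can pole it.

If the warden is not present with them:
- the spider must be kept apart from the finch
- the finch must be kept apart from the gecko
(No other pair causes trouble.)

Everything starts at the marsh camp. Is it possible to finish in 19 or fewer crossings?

Yes

Yes — this plan uses 17 crossings (≤ 19):
1. Warden goes to the dry ground with the finch.
2. Warden goes back to the marsh camp alone.
3. Warden goes to the dry ground with the mantis.
4. Warden goes back to the marsh camp alone.
5. Warden goes to the dry ground with the spider.
6. Warden goes back to the marsh camp with the finch.
7. Warden goes to the dry ground with the gecko.
8. Warden goes back to the marsh camp alone.
9. Warden goes to the dry ground with the snake.
10. Warden goes back to the marsh camp alone.
11. Warden goes to the dry ground with the moth.
12. Warden goes back to the marsh camp alone.
13. Warden goes to the dry ground with the lizard.
14. Warden goes back to the marsh camp alone.
15. Warden goes to the dry ground with the worm.
16. Warden goes back to the marsh camp alone.
17. Warden goes to the dry ground with the finch.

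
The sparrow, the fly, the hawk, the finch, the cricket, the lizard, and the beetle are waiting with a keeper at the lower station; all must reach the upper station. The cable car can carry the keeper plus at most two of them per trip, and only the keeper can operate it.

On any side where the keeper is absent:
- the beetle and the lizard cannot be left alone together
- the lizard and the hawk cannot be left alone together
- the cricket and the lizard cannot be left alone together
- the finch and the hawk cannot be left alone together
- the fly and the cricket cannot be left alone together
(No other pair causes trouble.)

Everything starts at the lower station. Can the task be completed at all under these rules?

Whatever the first load, the items left behind include a forbidden pair without the keeper. No opening move is safe, so no plan exists.

No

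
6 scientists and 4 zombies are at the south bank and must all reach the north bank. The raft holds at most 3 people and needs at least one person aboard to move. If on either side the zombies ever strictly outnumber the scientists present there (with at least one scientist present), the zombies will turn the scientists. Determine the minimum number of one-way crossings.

9

Counting alone: each trip to the north bank takes at most 3 across and each return brings at least 1 back, so after t trips out (and t−1 returns) at most 3t − (t−1) of the 10 are across; that first reaches 10 at t = 5, so at least 9 crossings are needed.
The plan below uses exactly 9 crossings, so it is optimal:
1. 2 zombies → the north bank.  (the south bank: 6S 2Z; the north bank: 0S 2Z)
2. 1 zombie ← the south bank.  (the south bank: 6S 3Z; the north bank: 0S 1Z)
3. 3 zombies → the north bank.  (the south bank: 6S 0Z; the north bank: 0S 4Z)
4. 1 zombie ← the south bank.  (the south bank: 6S 1Z; the north bank: 0S 3Z)
5. 3 scientists → the north bank.  (the south bank: 3S 1Z; the north bank: 3S 3Z)
6. 1 zombie ← the south bank.  (the south bank: 3S 2Z; the north bank: 3S 2Z)
7. 1 scientist and 2 zombies → the north bank.  (the south bank: 2S 0Z; the north bank: 4S 4Z)
8. 1 zombie ← the south bank.  (the south bank: 2S 1Z; the north bank: 4S 3Z)
9. 2 scientists and 1 zombie → the north bank.  (the south bank: 0S 0Z; the north bank: 6S 4Z)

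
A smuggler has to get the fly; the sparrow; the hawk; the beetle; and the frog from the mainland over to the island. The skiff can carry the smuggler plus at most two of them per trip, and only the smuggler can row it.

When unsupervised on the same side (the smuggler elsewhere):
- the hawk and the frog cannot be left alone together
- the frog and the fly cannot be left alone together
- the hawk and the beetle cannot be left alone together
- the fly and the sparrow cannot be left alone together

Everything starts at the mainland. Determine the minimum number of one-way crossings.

Counting alone: the smuggler can take at most 2 across per trip to the island, so moving all 5 needs at least 3 loaded trips out, with a return between consecutive ones — at least 5 crossings.
The safety rule pushes this higher. Following every safe sequence of crossings, the most of the 5 that can be at the island as the skiff arrives there on crossing 5 is 4 — never all 5.
So no plan with fewer than 7 crossings exists, and this one achieves 7:
1. Smuggler goes to the island with the fly and the hawk.  [the mainland: the beetle, the frog, the sparrow | the island: the fly, the hawk]
2. Smuggler goes back to the mainland alone.  [the mainland: the beetle, the frog, the sparrow | the island: the fly, the hawk]
3. Smuggler goes to the island with the sparrow.  [the mainland: the beetle, the frog | the island: the fly, the hawk, the sparrow]
4. Smuggler goes back to the mainland with the fly.  [the mainland: the beetle, the fly, the frog | the island: the hawk, the sparrow]
5. Smuggler goes to the island with the beetle and the frog.  [the mainland: the fly | the island: the beetle, the frog, the hawk, the sparrow]
6. Smuggler goes back to the mainland with the hawk.  [the mainland: the fly, the hawk | the island: the beetle, the frog, the sparrow]
7. Smuggler goes to the island with the fly and the hawk.  [the mainland: — | the island: the beetle, the fly, the frog, the hawk, the sparrow]

7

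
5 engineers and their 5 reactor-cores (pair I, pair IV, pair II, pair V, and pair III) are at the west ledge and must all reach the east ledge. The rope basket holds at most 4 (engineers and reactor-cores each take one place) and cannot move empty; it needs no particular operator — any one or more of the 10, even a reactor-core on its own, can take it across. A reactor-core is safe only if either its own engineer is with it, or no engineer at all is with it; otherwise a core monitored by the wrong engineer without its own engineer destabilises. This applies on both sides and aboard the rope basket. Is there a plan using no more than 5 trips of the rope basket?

No

Counting alone: each trip to the east ledge takes at most 4 across and each return brings at least 1 back, so after t trips out (and t−1 returns) at most 4t − (t−1) of the 10 are across; that first reaches 10 at t = 3, so at least 5 crossings are needed.
The safety rule pushes this higher. Following every safe sequence of crossings, the most of the 10 that can be at the east ledge as the rope basket arrives there on crossing 5 is 9 — never all 10.
So the move cannot be finished within 5 crossings. (The shortest complete plan takes 7:)
1. engineer I and reactor-core I cross → the east ledge.
2. engineer I crosses ← the west ledge.
3. reactor-core II, reactor-core III, reactor-core IV, and reactor-core V cross → the east ledge.
4. reactor-core I crosses ← the west ledge.
5. engineer II, engineer III, engineer IV, and engineer V cross → the east ledge.
6. engineer IV and reactor-core IV cross ← the west ledge.
7. engineer I, engineer IV, reactor-core I, and reactor-core IV cross → the east ledge.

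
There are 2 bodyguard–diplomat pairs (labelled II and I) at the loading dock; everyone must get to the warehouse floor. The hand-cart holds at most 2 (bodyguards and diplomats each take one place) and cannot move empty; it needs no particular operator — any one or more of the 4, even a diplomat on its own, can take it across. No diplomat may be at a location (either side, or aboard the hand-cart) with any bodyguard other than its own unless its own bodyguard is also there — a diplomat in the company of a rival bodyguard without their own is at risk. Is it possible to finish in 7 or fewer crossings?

Yes

Yes — this plan uses 5 crossings (≤ 7):
1. bodyguard II and diplomat II cross → the warehouse floor.
2. bodyguard II crosses ← the loading dock.
3. bodyguard I and bodyguard II cross → the warehouse floor.
4. bodyguard I crosses ← the loading dock.
5. bodyguard I and diplomat I cross → the warehouse floor.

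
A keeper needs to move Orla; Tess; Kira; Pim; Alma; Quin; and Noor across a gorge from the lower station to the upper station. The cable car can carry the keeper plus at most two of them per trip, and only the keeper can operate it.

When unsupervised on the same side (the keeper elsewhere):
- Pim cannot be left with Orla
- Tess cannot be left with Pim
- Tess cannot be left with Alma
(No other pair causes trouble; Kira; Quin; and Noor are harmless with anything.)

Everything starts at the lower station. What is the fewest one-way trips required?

7

Counting alone: the keeper can take at most 2 across per trip to the upper station, so moving all 7 needs at least 4 loaded trips out, with a return between consecutive ones — at least 7 crossings.
The plan below uses exactly 7 crossings, so it is optimal:
1. Keeper goes to the upper station with Orla and Tess.
2. Keeper goes back to the lower station alone.
3. Keeper goes to the upper station with Kira.
4. Keeper goes back to the lower station alone.
5. Keeper goes to the upper station with Noor and Quin.
6. Keeper goes back to the lower station alone.
7. Keeper goes to the upper station with Alma and Pim.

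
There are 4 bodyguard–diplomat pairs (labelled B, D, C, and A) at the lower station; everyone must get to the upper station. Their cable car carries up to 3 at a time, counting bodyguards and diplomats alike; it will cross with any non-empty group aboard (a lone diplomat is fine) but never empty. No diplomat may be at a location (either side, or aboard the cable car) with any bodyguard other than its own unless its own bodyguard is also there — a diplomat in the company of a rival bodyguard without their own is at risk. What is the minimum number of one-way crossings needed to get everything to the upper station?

Counting alone: each trip to the upper station takes at most 3 across and each return brings at least 1 back, so after t trips out (and t−1 returns) at most 3t − (t−1) of the 8 are across; that first reaches 8 at t = 4, so at least 7 crossings are needed.
The safety rule pushes this higher. Following every safe sequence of crossings, the most of the 8 that can be at the upper station as the cable car arrives there on crossing 7 is 7 — never all 8.
So no plan with fewer than 9 crossings exists, and this one achieves 9:
1. bodyguard B and diplomat B cross → the upper station.
2. bodyguard B crosses ← the lower station.
3. bodyguard B, bodyguard D, and diplomat D cross → the upper station.
4. bodyguard B and diplomat B cross ← the lower station.
5. bodyguard A, bodyguard B, and bodyguard C cross → the upper station.
6. diplomat D crosses ← the lower station.
7. diplomat B and diplomat D cross → the upper station.
8. diplomat B crosses ← the lower station.
9. diplomat A, diplomat B, and diplomat C cross → the upper station.

9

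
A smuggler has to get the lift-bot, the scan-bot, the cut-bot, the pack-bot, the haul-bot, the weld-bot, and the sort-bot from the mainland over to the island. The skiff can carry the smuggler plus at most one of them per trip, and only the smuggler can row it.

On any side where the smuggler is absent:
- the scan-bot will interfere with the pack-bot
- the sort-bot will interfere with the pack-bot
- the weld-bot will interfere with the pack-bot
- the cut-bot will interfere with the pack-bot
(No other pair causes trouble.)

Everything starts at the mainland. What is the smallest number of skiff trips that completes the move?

Following every safe sequence of crossings from the start, the most of the 7 that can be at the island as the skiff arrives there on crossings 1, 3, 5, 7 is 1, 2, 3, 4 respectively; the best ever achieved is 4 of 7.
From crossing 9 on, no configuration arises that was not already reachable earlier: only 44 distinct safe configurations (who is on which side, and where the skiff is) can ever be reached, none of them has everyone across, and every continuation just revisits them. So no valid plan exists.

impossible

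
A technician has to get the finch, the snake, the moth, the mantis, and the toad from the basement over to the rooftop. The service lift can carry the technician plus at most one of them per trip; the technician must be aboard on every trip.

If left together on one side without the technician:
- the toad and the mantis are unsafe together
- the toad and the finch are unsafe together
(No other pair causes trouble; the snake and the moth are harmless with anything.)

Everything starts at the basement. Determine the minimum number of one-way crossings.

Counting alone: the technician can take at most 1 across per trip to the rooftop, so moving all 5 needs at least 5 loaded trips out, with a return between consecutive ones — at least 9 crossings.
The safety rule pushes this higher. Following every safe sequence of crossings, the most of the 5 that can be at the rooftop as the service lift arrives there on crossing 9 is 4 — never all 5.
So no plan with fewer than 11 crossings exists, and this one achieves 11:
1. Technician goes to the rooftop with the toad.  [the basement: the finch, the mantis, the moth, the snake | the rooftop: the toad]
2. Technician goes back to the basement alone.  [the basement: the finch, the mantis, the moth, the snake | the rooftop: the toad]
3. Technician goes to the rooftop with the finch.  [the basement: the mantis, the moth, the snake | the rooftop: the finch, the toad]
4. Technician goes back to the basement with the toad.  [the basement: the mantis, the moth, the snake, the toad | the rooftop: the finch]
5. Technician goes to the rooftop with the mantis.  [the basement: the moth, the snake, the toad | the rooftop: the finch, the mantis]
6. Technician goes back to the basement alone.  [the basement: the moth, the snake, the toad | the rooftop: the finch, the mantis]
7. Technician goes to the rooftop with the snake.  [the basement: the moth, the toad | the rooftop: the finch, the mantis, the snake]
8. Technician goes back to the basement alone.  [the basement: the moth, the toad | the rooftop: the finch, the mantis, the snake]
9. Technician goes to the rooftop with the moth.  [the basement: the toad | the rooftop: the finch, the mantis, the moth, the snake]
10. Technician goes back to the basement alone.  [the basement: the toad | the rooftop: the finch, the mantis, the moth, the snake]
11. Technician goes to the rooftop with the toad.  [the basement: — | the rooftop: the finch, the mantis, the moth, the snake, the toad]

11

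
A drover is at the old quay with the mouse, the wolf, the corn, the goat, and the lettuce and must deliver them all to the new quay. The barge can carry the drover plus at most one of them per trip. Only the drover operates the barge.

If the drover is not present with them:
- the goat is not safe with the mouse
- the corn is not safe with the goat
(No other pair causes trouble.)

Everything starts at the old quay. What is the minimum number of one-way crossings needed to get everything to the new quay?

11

Counting alone: the drover can take at most 1 across per trip to the new quay, so moving all 5 needs at least 5 loaded trips out, with a return between consecutive ones — at least 9 crossings.
The safety rule pushes this higher. Following every safe sequence of crossings, the most of the 5 that can be at the new quay as the barge arrives there on crossing 9 is 4 — never all 5.
So no plan with fewer than 11 crossings exists, and this one achieves 11:
1. Drover goes to the new quay with the goat.  [the old quay: the corn, the lettuce, the mouse, the wolf | the new quay: the goat]
2. Drover goes back to the old quay alone.  [the old quay: the corn, the lettuce, the mouse, the wolf | the new quay: the goat]
3. Drover goes to the new quay with the mouse.  [the old quay: the corn, the lettuce, the wolf | the new quay: the goat, the mouse]
4. Drover goes back to the old quay with the goat.  [the old quay: the corn, the goat, the lettuce, the wolf | the new quay: the mouse]
5. Drover goes to the new quay with the corn.  [the old quay: the goat, the lettuce, the wolf | the new quay: the corn, the mouse]
6. Drover goes back to the old quay alone.  [the old quay: the goat, the lettuce, the wolf | the new quay: the corn, the mouse]
7. Drover goes to the new quay with the wolf.  [the old quay: the goat, the lettuce | the new quay: the corn, the mouse, the wolf]
8. Drover goes back to the old quay alone.  [the old quay: the goat, the lettuce | the new quay: the corn, the mouse, the wolf]
9. Drover goes to the new quay with the lettuce.  [the old quay: the goat | the new quay: the corn, the lettuce, the mouse, the wolf]
10. Drover goes back to the old quay alone.  [the old quay: the goat | the new quay: the corn, the lettuce, the mouse, the wolf]
11. Drover goes to the new quay with the goat.  [the old quay: — | the new quay: the corn, the goat, the lettuce, the mouse, the wolf]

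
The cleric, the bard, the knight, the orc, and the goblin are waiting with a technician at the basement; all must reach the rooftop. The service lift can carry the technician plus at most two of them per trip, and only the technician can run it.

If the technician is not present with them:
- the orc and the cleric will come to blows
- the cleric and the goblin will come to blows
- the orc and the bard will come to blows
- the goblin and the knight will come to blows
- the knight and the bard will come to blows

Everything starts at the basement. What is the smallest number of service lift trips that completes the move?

impossible

Whatever the first load, the items left behind include a forbidden pair without the technician. No opening move is safe, so no plan exists.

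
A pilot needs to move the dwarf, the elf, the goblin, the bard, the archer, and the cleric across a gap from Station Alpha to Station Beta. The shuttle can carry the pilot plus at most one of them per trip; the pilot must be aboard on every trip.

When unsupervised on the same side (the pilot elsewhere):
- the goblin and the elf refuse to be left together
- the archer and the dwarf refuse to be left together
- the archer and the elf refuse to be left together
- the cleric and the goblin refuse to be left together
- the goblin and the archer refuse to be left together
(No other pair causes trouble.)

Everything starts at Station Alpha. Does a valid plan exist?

Whatever the first load, the items left behind include a forbidden pair without the pilot. No opening move is safe, so no plan exists.

No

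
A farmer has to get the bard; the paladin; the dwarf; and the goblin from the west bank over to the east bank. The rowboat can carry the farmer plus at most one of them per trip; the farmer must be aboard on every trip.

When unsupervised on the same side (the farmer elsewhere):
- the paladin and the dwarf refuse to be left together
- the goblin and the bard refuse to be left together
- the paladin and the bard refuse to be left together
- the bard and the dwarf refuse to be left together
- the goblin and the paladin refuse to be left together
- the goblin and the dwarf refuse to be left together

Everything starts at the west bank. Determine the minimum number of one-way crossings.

Whatever the first load, the items left behind include a forbidden pair without the farmer. No opening move is safe, so no plan exists.

impossible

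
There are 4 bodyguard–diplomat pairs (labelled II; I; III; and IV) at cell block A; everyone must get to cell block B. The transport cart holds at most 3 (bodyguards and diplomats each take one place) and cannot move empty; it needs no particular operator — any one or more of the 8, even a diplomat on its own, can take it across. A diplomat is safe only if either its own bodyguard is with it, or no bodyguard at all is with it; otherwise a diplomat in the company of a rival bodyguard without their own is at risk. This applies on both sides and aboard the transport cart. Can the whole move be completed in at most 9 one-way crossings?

Yes

Yes — this plan uses 9 crossings (≤ 9):
1. bodyguard II and diplomat II cross → cell block B.
2. bodyguard II crosses ← cell block A.
3. bodyguard I, bodyguard II, and diplomat I cross → cell block B.
4. bodyguard II and diplomat II cross ← cell block A.
5. bodyguard II, bodyguard III, and bodyguard IV cross → cell block B.
6. diplomat I crosses ← cell block A.
7. diplomat I and diplomat II cross → cell block B.
8. diplomat II crosses ← cell block A.
9. diplomat II, diplomat III, and diplomat IV cross → cell block B.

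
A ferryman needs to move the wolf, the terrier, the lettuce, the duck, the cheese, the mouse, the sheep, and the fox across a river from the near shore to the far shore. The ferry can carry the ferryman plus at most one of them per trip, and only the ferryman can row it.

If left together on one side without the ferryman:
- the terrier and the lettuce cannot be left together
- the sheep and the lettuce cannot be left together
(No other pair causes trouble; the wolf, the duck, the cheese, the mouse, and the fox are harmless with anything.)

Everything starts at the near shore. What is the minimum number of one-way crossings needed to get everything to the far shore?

17

Counting alone: the ferryman can take at most 1 across per trip to the far shore, so moving all 8 needs at least 8 loaded trips out, with a return between consecutive ones — at least 15 crossings.
The safety rule pushes this higher. Following every safe sequence of crossings, the most of the 8 that can be at the far shore as the ferry arrives there on crossing 15 is 7 — never all 8.
So no plan with fewer than 17 crossings exists, and this one achieves 17:
1. Ferryman goes to the far shore with the lettuce.  [the near shore: the cheese, the duck, the fox, the mouse, the sheep, the terrier, the wolf | the far shore: the lettuce]
2. Ferryman goes back to the near shore alone.  [the near shore: the cheese, the duck, the fox, the mouse, the sheep, the terrier, the wolf | the far shore: the lettuce]
3. Ferryman goes to the far shore with the wolf.  [the near shore: the cheese, the duck, the fox, the mouse, the sheep, the terrier | the far shore: the lettuce, the wolf]
4. Ferryman goes back to the near shore alone.  [the near shore: the cheese, the duck, the fox, the mouse, the sheep, the terrier | the far shore: the lettuce, the wolf]
5. Ferryman goes to the far shore with the terrier.  [the near shore: the cheese, the duck, the fox, the mouse, the sheep | the far shore: the lettuce, the terrier, the wolf]
6. Ferryman goes back to the near shore with the lettuce.  [the near shore: the cheese, the duck, the fox, the lettuce, the mouse, the sheep | the far shore: the terrier, the wolf]
7. Ferryman goes to the far shore with the sheep.  [the near shore: the cheese, the duck, the fox, the lettuce, the mouse | the far shore: the sheep, the terrier, the wolf]
8. Ferryman goes back to the near shore alone.  [the near shore: the cheese, the duck, the fox, the lettuce, the mouse | the far shore: the sheep, the terrier, the wolf]
9. Ferryman goes to the far shore with the duck.  [the near shore: the cheese, the fox, the lettuce, the mouse | the far shore: the duck, the sheep, the terrier, the wolf]
10. Ferryman goes back to the near shore alone.  [the near shore: the cheese, the fox, the lettuce, the mouse | the far shore: the duck, the sheep, the terrier, the wolf]
11. Ferryman goes to the far shore with the cheese.  [the near shore: the fox, the lettuce, the mouse | the far shore: the cheese, the duck, the sheep, the terrier, the wolf]
12. Ferryman goes back to the near shore alone.  [the near shore: the fox, the lettuce, the mouse | the far shore: the cheese, the duck, the sheep, the terrier, the wolf]
13. Ferryman goes to the far shore with the mouse.  [the near shore: the fox, the lettuce | the far shore: the cheese, the duck, the mouse, the sheep, the terrier, the wolf]
14. Ferryman goes back to the near shore alone.  [the near shore: the fox, the lettuce | the far shore: the cheese, the duck, the mouse, the sheep, the terrier, the wolf]
15. Ferryman goes to the far shore with the fox.  [the near shore: the lettuce | the far shore: the cheese, the duck, the fox, the mouse, the sheep, the terrier, the wolf]
16. Ferryman goes back to the near shore alone.  [the near shore: the lettuce | the far shore: the cheese, the duck, the fox, the mouse, the sheep, the terrier, the wolf]
17. Ferryman goes to the far shore with the lettuce.  [the near shore: — | the far shore: the cheese, the duck, the fox, the lettuce, the mouse, the sheep, the terrier, the wolf]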